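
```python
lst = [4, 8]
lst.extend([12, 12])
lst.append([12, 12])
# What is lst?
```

After line 1: lst = [4, 8]
After line 2 (extend unpacks [12, 12]): lst = [4, 8, 12, 12]
After line 3 (append adds [12, 12] as single element): lst = [4, 8, 12, 12, [12, 12]]

[4, 8, 12, 12, [12, 12]]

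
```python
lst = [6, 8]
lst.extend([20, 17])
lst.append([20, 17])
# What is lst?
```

After line 1: lst = [6, 8]
After line 2 (extend unpacks [20, 17]): lst = [6, 8, 20, 17]
After line 3 (append adds [20, 17] as single element): lst = [6, 8, 20, 17, [20, 17]]

[6, 8, 20, 17, [20, 17]]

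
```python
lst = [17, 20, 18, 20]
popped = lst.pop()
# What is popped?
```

20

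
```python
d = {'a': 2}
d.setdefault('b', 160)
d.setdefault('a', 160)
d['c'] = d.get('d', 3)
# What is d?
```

After line 1: d = {'a': 2}
After line 2 (setdefault adds 'b'=160): d = {'a': 2, 'b': 160}
After line 3 (setdefault 'a' no-op, already exists): d = {'a': 2, 'b': 160}
After line 4 (get('d', 3) returns default since 'd' not in d): d = {'a': 2, 'b': 160, 'c': 3}

{'a': 2, 'b': 160, 'c': 3}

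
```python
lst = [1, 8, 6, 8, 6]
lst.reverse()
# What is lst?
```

[6, 8, 6, 8, 1]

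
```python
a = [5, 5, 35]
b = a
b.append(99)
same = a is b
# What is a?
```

After line 1: a = [5, 5, 35]
After line 2 (b = a is an alias, same object): a = [5, 5, 35], b = [5, 5, 35]
After line 3 (b.append mutates the shared list): a = [5, 5, 35, 99], b = [5, 5, 35, 99]
After line 4 (same = a is b; same object -> True): same = True

[5, 5, 35, 99]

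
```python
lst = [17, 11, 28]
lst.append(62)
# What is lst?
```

[17, 11, 28, 62]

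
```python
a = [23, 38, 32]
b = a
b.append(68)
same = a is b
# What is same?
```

After line 1: a = [23, 38, 32]
After line 2 (b = a is an alias, same object): a = [23, 38, 32], b = [23, 38, 32]
After line 3 (b.append mutates the shared list): a = [23, 38, 32, 68], b = [23, 38, 32, 68]
After line 4 (same = a is b; same object -> True): same = True

True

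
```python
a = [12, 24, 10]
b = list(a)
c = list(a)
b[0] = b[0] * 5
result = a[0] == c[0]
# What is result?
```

After line 1: a = [12, 24, 10]
After line 2 (b = list(a), copy): a = [12, 24, 10], b = [12, 24, 10]
After line 3 (c = list(a) is a copy, new object): c = [12, 24, 10]
After line 4 (b[0] = 12 * 5 = 60; only b mutates (copy)): a = [12, 24, 10], b = [60, 24, 10], c = [12, 24, 10]
After line 5 (a[0] = 12, c[0] = 12; result = True)

True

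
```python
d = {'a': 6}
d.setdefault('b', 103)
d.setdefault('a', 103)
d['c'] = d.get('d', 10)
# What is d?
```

After line 1: d = {'a': 6}
After line 2 (setdefault adds 'b'=103): d = {'a': 6, 'b': 103}
After line 3 (setdefault 'a' no-op, already exists): d = {'a': 6, 'b': 103}
After line 4 (get('d', 10) returns default since 'd' not in d): d = {'a': 6, 'b': 103, 'c': 10}

{'a': 6, 'b': 103, 'c': 10}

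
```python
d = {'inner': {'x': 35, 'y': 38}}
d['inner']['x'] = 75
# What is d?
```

After line 1: d = {'inner': {'x': 35, 'y': 38}}
After line 2 (inner x overwritten): d = {'inner': {'x': 75, 'y': 38}}

{'inner': {'x': 75, 'y': 38}}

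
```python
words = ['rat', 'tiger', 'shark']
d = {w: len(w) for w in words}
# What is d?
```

{'rat': 3, 'tiger': 5, 'shark': 5}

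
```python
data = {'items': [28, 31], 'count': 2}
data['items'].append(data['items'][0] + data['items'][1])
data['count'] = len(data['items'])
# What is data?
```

After line 1: data = {'items': [28, 31], 'count': 2}
After line 2 (append 28 + 31 = 59): data = {'items': [28, 31, 59], 'count': 2}
After line 3 (count = len(items) = 3): data = {'items': [28, 31, 59], 'count': 3}

{'items': [28, 31, 59], 'count': 3}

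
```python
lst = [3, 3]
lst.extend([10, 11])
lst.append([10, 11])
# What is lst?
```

After line 1: lst = [3, 3]
After line 2 (extend unpacks [10, 11]): lst = [3, 3, 10, 11]
After line 3 (append adds [10, 11] as single element): lst = [3, 3, 10, 11, [10, 11]]

[3, 3, 10, 11, [10, 11]]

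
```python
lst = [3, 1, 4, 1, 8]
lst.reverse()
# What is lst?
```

[8, 1, 4, 1, 3]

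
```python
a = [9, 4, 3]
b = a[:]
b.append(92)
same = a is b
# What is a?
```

After line 1: a = [9, 4, 3]
After line 2 (b = a[:] is a shallow copy, new object): a = [9, 4, 3], b = [9, 4, 3]
After line 3 (append only mutates b): a = [9, 4, 3], b = [9, 4, 3, 92]
After line 4 (same = a is b; different objects -> False): same = False

[9, 4, 3]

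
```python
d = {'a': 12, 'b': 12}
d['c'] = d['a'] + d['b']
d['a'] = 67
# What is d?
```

After line 1: d = {'a': 12, 'b': 12}
After line 2 (d['c'] = 12 + 12): d = {'a': 12, 'b': 12, 'c': 24}
After line 3: d = {'a': 67, 'b': 12, 'c': 24}

{'a': 67, 'b': 12, 'c': 24}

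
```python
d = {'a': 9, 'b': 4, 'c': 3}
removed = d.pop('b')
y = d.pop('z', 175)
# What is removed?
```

After line 1: d = {'a': 9, 'b': 4, 'c': 3}
After line 2 (pop 'b' returns 4): d = {'a': 9, 'c': 3}, removed = 4
After line 3 (pop 'z' missing, returns default 175): d = {'a': 9, 'c': 3}, y = 175

4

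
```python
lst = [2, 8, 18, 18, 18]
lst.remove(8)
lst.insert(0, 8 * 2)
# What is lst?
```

After line 1: lst = [2, 8, 18, 18, 18]
After line 2 (remove first 8): lst = [2, 18, 18, 18]
After line 3 (insert 16 at index 0): lst = [16, 2, 18, 18, 18]

[16, 2, 18, 18, 18]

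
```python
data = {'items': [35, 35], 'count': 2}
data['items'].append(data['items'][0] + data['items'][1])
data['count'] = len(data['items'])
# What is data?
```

After line 1: data = {'items': [35, 35], 'count': 2}
After line 2 (append 35 + 35 = 70): data = {'items': [35, 35, 70], 'count': 2}
After line 3 (count = len(items) = 3): data = {'items': [35, 35, 70], 'count': 3}

{'items': [35, 35, 70], 'count': 3}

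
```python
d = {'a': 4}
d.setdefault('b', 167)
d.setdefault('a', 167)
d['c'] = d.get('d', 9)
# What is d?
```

After line 1: d = {'a': 4}
After line 2 (setdefault adds 'b'=167): d = {'a': 4, 'b': 167}
After line 3 (setdefault 'a' no-op, already exists): d = {'a': 4, 'b': 167}
After line 4 (get('d', 9) returns default since 'd' not in d): d = {'a': 4, 'b': 167, 'c': 9}

{'a': 4, 'b': 167, 'c': 9}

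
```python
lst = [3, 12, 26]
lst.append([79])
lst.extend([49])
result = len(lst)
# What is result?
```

After line 1: lst = [3, 12, 26]
After line 2 (append adds [79] as single element): lst = [3, 12, 26, [79]]
After line 3 (extend unpacks [49], adds 49): lst = [3, 12, 26, [79], 49]
After line 4: result = len(lst) = 5

5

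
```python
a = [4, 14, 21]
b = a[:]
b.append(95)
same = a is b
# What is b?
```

After line 1: a = [4, 14, 21]
After line 2 (b = a[:] is a shallow copy, new object): a = [4, 14, 21], b = [4, 14, 21]
After line 3 (append only mutates b): a = [4, 14, 21], b = [4, 14, 21, 95]
After line 4 (same = a is b; different objects -> False): same = False

[4, 14, 21, 95]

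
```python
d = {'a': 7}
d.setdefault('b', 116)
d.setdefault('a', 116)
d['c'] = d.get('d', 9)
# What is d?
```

After line 1: d = {'a': 7}
After line 2 (setdefault adds 'b'=116): d = {'a': 7, 'b': 116}
After line 3 (setdefault 'a' no-op, already exists): d = {'a': 7, 'b': 116}
After line 4 (get('d', 9) returns default since 'd' not in d): d = {'a': 7, 'b': 116, 'c': 9}

{'a': 7, 'b': 116, 'c': 9}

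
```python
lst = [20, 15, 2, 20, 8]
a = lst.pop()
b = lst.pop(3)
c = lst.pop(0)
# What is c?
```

After line 1: lst = [20, 15, 2, 20, 8]
After line 2 (pop() -> a = 8): lst = [20, 15, 2, 20]
After line 3 (pop(3) -> b = 20): lst = [20, 15, 2]
After line 4 (pop(0) -> c = 20): lst = [15, 2]

20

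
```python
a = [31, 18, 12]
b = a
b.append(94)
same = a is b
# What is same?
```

After line 1: a = [31, 18, 12]
After line 2 (b = a is an alias, same object): a = [31, 18, 12], b = [31, 18, 12]
After line 3 (b.append mutates the shared list): a = [31, 18, 12, 94], b = [31, 18, 12, 94]
After line 4 (same = a is b; same object -> True): same = True

True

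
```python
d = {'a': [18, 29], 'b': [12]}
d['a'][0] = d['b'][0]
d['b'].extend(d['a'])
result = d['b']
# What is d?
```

After line 1: d = {'a': [18, 29], 'b': [12]}
After line 2 (a[0] = b[0] = 12): d = {'a': [12, 29], 'b': [12]}
After line 3 (b.extend(a) appends [12, 29]): d = {'a': [12, 29], 'b': [12, 12, 29]}
After line 4: result = d['b'] = [12, 12, 29]

{'a': [12, 29], 'b': [12, 12, 29]}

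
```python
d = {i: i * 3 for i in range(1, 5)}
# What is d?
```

{1: 3, 2: 6, 3: 9, 4: 12}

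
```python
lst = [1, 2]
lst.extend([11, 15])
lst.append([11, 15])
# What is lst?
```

After line 1: lst = [1, 2]
After line 2 (extend unpacks [11, 15]): lst = [1, 2, 11, 15]
After line 3 (append adds [11, 15] as single element): lst = [1, 2, 11, 15, [11, 15]]

[1, 2, 11, 15, [11, 15]]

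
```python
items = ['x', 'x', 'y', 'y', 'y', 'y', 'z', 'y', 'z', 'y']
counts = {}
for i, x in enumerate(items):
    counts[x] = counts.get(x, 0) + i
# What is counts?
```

Initial: counts = {}, items = ['x', 'x', 'y', 'y', 'y', 'y', 'z', 'y', 'z', 'y']
i=0, x='x': counts = {'x': 0}
i=1, x='x': counts = {'x': 1}
i=2, x='y': counts = {'x': 1, 'y': 2}
i=3, x='y': counts = {'x': 1, 'y': 5}
i=4, x='y': counts = {'x': 1, 'y': 9}
i=5, x='y': counts = {'x': 1, 'y': 14}
i=6, x='z': counts = {'x': 1, 'y': 14, 'z': 6}
i=7, x='y': counts = {'x': 1, 'y': 21, 'z': 6}
i=8, x='z': counts = {'x': 1, 'y': 21, 'z': 14}
i=9, x='y': counts = {'x': 1, 'y': 30, 'z': 14}

{'x': 1, 'y': 30, 'z': 14}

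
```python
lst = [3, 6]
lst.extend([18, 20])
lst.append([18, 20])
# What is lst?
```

After line 1: lst = [3, 6]
After line 2 (extend unpacks [18, 20]): lst = [3, 6, 18, 20]
After line 3 (append adds [18, 20] as single element): lst = [3, 6, 18, 20, [18, 20]]

[3, 6, 18, 20, [18, 20]]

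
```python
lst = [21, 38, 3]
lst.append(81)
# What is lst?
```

[21, 38, 3, 81]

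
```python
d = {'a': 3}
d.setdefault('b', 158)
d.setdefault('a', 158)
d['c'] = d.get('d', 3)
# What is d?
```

After line 1: d = {'a': 3}
After line 2 (setdefault adds 'b'=158): d = {'a': 3, 'b': 158}
After line 3 (setdefault 'a' no-op, already exists): d = {'a': 3, 'b': 158}
After line 4 (get('d', 3) returns default since 'd' not in d): d = {'a': 3, 'b': 158, 'c': 3}

{'a': 3, 'b': 158, 'c': 3}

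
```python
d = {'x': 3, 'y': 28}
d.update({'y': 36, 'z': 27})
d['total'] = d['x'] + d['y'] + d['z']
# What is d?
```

After line 1: d = {'x': 3, 'y': 28}
After line 2 (y overwritten, z added): d = {'x': 3, 'y': 36, 'z': 27}
After line 3 (total = 3 + 36 + 27 = 66): d = {'x': 3, 'y': 36, 'z': 27, 'total': 66}

{'x': 3, 'y': 36, 'z': 27, 'total': 66}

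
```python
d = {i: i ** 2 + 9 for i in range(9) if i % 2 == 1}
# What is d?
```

{1: 10, 3: 18, 5: 34, 7: 58}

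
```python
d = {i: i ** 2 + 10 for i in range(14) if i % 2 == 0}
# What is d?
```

{0: 10, 2: 14, 4: 26, 6: 46, 8: 74, 10: 110, 12: 154}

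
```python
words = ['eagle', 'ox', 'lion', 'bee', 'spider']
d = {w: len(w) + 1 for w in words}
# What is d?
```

{'eagle': 6, 'ox': 3, 'lion': 5, 'bee': 4, 'spider': 7}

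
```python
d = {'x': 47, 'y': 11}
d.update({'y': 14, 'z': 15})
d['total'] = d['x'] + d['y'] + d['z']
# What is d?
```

After line 1: d = {'x': 47, 'y': 11}
After line 2 (y overwritten, z added): d = {'x': 47, 'y': 14, 'z': 15}
After line 3 (total = 47 + 14 + 15 = 76): d = {'x': 47, 'y': 14, 'z': 15, 'total': 76}

{'x': 47, 'y': 14, 'z': 15, 'total': 76}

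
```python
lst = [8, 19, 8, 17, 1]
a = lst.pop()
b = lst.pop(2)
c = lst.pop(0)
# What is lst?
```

After line 1: lst = [8, 19, 8, 17, 1]
After line 2 (pop() -> a = 1): lst = [8, 19, 8, 17]
After line 3 (pop(2) -> b = 8): lst = [8, 19, 17]
After line 4 (pop(0) -> c = 8): lst = [19, 17]

[19, 17]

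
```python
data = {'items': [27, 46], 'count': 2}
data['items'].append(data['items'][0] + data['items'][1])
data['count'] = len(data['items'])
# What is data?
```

After line 1: data = {'items': [27, 46], 'count': 2}
After line 2 (append 27 + 46 = 73): data = {'items': [27, 46, 73], 'count': 2}
After line 3 (count = len(items) = 3): data = {'items': [27, 46, 73], 'count': 3}

{'items': [27, 46, 73], 'count': 3}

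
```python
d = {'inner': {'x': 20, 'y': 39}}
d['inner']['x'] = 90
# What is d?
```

After line 1: d = {'inner': {'x': 20, 'y': 39}}
After line 2 (inner x overwritten): d = {'inner': {'x': 90, 'y': 39}}

{'inner': {'x': 90, 'y': 39}}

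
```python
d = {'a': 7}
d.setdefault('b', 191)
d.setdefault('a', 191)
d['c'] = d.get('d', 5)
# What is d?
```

After line 1: d = {'a': 7}
After line 2 (setdefault adds 'b'=191): d = {'a': 7, 'b': 191}
After line 3 (setdefault 'a' no-op, already exists): d = {'a': 7, 'b': 191}
After line 4 (get('d', 5) returns default since 'd' not in d): d = {'a': 7, 'b': 191, 'c': 5}

{'a': 7, 'b': 191, 'c': 5}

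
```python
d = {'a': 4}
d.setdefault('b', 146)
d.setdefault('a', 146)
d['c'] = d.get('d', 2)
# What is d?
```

After line 1: d = {'a': 4}
After line 2 (setdefault adds 'b'=146): d = {'a': 4, 'b': 146}
After line 3 (setdefault 'a' no-op, already exists): d = {'a': 4, 'b': 146}
After line 4 (get('d', 2) returns default since 'd' not in d): d = {'a': 4, 'b': 146, 'c': 2}

{'a': 4, 'b': 146, 'c': 2}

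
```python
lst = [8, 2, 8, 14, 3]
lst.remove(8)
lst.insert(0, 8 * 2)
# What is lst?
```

After line 1: lst = [8, 2, 8, 14, 3]
After line 2 (remove first 8): lst = [2, 8, 14, 3]
After line 3 (insert 16 at index 0): lst = [16, 2, 8, 14, 3]

[16, 2, 8, 14, 3]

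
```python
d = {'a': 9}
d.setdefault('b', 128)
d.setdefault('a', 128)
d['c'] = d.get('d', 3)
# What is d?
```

After line 1: d = {'a': 9}
After line 2 (setdefault adds 'b'=128): d = {'a': 9, 'b': 128}
After line 3 (setdefault 'a' no-op, already exists): d = {'a': 9, 'b': 128}
After line 4 (get('d', 3) returns default since 'd' not in d): d = {'a': 9, 'b': 128, 'c': 3}

{'a': 9, 'b': 128, 'c': 3}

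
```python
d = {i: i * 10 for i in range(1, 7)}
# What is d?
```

{1: 10, 2: 20, 3: 30, 4: 40, 5: 50, 6: 60}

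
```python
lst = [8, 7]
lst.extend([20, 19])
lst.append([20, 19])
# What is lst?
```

After line 1: lst = [8, 7]
After line 2 (extend unpacks [20, 19]): lst = [8, 7, 20, 19]
After line 3 (append adds [20, 19] as single element): lst = [8, 7, 20, 19, [20, 19]]

[8, 7, 20, 19, [20, 19]]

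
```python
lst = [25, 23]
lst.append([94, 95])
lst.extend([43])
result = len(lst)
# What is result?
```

After line 1: lst = [25, 23]
After line 2 (append adds [94, 95] as single element): lst = [25, 23, [94, 95]]
After line 3 (extend unpacks [43], adds 43): lst = [25, 23, [94, 95], 43]
After line 4: result = len(lst) = 4

4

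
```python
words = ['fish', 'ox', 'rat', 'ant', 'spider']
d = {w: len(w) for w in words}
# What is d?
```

{'fish': 4, 'ox': 2, 'rat': 3, 'ant': 3, 'spider': 6}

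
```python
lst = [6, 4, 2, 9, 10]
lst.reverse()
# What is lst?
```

[10, 9, 2, 4, 6]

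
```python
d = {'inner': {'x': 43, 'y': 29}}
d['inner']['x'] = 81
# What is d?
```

After line 1: d = {'inner': {'x': 43, 'y': 29}}
After line 2 (inner x overwritten): d = {'inner': {'x': 81, 'y': 29}}

{'inner': {'x': 81, 'y': 29}}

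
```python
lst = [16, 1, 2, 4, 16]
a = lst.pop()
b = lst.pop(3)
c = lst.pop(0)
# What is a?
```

After line 1: lst = [16, 1, 2, 4, 16]
After line 2 (pop() -> a = 16): lst = [16, 1, 2, 4]
After line 3 (pop(3) -> b = 4): lst = [16, 1, 2]
After line 4 (pop(0) -> c = 16): lst = [1, 2]

16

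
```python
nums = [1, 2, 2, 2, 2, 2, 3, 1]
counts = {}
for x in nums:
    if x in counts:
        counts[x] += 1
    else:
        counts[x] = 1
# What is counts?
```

Initial: counts = {}, nums = [1, 2, 2, 2, 2, 2, 3, 1]
See 1: counts = {1: 1}
See 2: counts = {1: 1, 2: 1}
See 2: counts = {1: 1, 2: 2}
See 2: counts = {1: 1, 2: 3}
See 2: counts = {1: 1, 2: 4}
See 2: counts = {1: 1, 2: 5}
See 3: counts = {1: 1, 2: 5, 3: 1}
See 1: counts = {1: 2, 2: 5, 3: 1}

{1: 2, 2: 5, 3: 1}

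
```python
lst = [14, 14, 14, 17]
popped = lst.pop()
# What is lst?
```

[14, 14, 14]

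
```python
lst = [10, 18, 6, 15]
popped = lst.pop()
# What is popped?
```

15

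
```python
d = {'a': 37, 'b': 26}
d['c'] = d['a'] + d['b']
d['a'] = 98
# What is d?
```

After line 1: d = {'a': 37, 'b': 26}
After line 2 (d['c'] = 37 + 26): d = {'a': 37, 'b': 26, 'c': 63}
After line 3: d = {'a': 98, 'b': 26, 'c': 63}

{'a': 98, 'b': 26, 'c': 63}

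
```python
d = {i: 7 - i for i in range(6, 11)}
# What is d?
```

{6: 1, 7: 0, 8: -1, 9: -2, 10: -3}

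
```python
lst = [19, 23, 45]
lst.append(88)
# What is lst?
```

[19, 23, 45, 88]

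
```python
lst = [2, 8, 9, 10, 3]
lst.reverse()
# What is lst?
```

[3, 10, 9, 8, 2]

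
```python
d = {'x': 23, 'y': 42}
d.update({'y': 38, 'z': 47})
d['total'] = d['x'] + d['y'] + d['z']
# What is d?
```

After line 1: d = {'x': 23, 'y': 42}
After line 2 (y overwritten, z added): d = {'x': 23, 'y': 38, 'z': 47}
After line 3 (total = 23 + 38 + 47 = 108): d = {'x': 23, 'y': 38, 'z': 47, 'total': 108}

{'x': 23, 'y': 38, 'z': 47, 'total': 108}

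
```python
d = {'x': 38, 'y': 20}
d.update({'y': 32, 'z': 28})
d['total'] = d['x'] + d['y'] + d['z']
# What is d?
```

After line 1: d = {'x': 38, 'y': 20}
After line 2 (y overwritten, z added): d = {'x': 38, 'y': 32, 'z': 28}
After line 3 (total = 38 + 32 + 28 = 98): d = {'x': 38, 'y': 32, 'z': 28, 'total': 98}

{'x': 38, 'y': 32, 'z': 28, 'total': 98}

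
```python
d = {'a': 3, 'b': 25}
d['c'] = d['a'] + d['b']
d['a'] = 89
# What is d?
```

After line 1: d = {'a': 3, 'b': 25}
After line 2 (d['c'] = 3 + 25): d = {'a': 3, 'b': 25, 'c': 28}
After line 3: d = {'a': 89, 'b': 25, 'c': 28}

{'a': 89, 'b': 25, 'c': 28}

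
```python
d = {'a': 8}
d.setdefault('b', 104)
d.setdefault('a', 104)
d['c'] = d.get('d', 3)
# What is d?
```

After line 1: d = {'a': 8}
After line 2 (setdefault adds 'b'=104): d = {'a': 8, 'b': 104}
After line 3 (setdefault 'a' no-op, already exists): d = {'a': 8, 'b': 104}
After line 4 (get('d', 3) returns default since 'd' not in d): d = {'a': 8, 'b': 104, 'c': 3}

{'a': 8, 'b': 104, 'c': 3}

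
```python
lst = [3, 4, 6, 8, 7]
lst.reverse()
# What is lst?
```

[7, 8, 6, 4, 3]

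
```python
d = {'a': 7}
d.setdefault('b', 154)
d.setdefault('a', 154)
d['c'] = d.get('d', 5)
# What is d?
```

After line 1: d = {'a': 7}
After line 2 (setdefault adds 'b'=154): d = {'a': 7, 'b': 154}
After line 3 (setdefault 'a' no-op, already exists): d = {'a': 7, 'b': 154}
After line 4 (get('d', 5) returns default since 'd' not in d): d = {'a': 7, 'b': 154, 'c': 5}

{'a': 7, 'b': 154, 'c': 5}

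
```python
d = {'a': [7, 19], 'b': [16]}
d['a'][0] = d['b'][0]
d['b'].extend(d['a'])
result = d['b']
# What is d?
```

After line 1: d = {'a': [7, 19], 'b': [16]}
After line 2 (a[0] = b[0] = 16): d = {'a': [16, 19], 'b': [16]}
After line 3 (b.extend(a) appends [16, 19]): d = {'a': [16, 19], 'b': [16, 16, 19]}
After line 4: result = d['b'] = [16, 16, 19]

{'a': [16, 19], 'b': [16, 16, 19]}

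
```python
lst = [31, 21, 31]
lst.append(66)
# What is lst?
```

[31, 21, 31, 66]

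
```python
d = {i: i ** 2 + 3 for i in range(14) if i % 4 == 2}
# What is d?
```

{2: 7, 6: 39, 10: 103}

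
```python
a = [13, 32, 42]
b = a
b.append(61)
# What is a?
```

After line 1: a = [13, 32, 42]
After line 2 (b = a is an alias, same object): a = [13, 32, 42], b = [13, 32, 42]
After line 3 (b.append mutates the shared list): a = [13, 32, 42, 61], b = [13, 32, 42, 61]

[13, 32, 42, 61]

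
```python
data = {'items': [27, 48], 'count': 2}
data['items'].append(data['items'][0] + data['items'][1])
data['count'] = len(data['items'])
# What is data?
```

After line 1: data = {'items': [27, 48], 'count': 2}
After line 2 (append 27 + 48 = 75): data = {'items': [27, 48, 75], 'count': 2}
After line 3 (count = len(items) = 3): data = {'items': [27, 48, 75], 'count': 3}

{'items': [27, 48, 75], 'count': 3}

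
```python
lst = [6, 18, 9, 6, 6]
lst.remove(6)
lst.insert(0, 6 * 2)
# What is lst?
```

After line 1: lst = [6, 18, 9, 6, 6]
After line 2 (remove first 6): lst = [18, 9, 6, 6]
After line 3 (insert 12 at index 0): lst = [12, 18, 9, 6, 6]

[12, 18, 9, 6, 6]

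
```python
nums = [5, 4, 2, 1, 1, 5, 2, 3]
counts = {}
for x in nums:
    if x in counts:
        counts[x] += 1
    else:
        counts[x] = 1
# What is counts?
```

Initial: counts = {}, nums = [5, 4, 2, 1, 1, 5, 2, 3]
See 5: counts = {5: 1}
See 4: counts = {5: 1, 4: 1}
See 2: counts = {5: 1, 4: 1, 2: 1}
See 1: counts = {5: 1, 4: 1, 2: 1, 1: 1}
See 1: counts = {5: 1, 4: 1, 2: 1, 1: 2}
See 5: counts = {5: 2, 4: 1, 2: 1, 1: 2}
See 2: counts = {5: 2, 4: 1, 2: 2, 1: 2}
See 3: counts = {5: 2, 4: 1, 2: 2, 1: 2, 3: 1}

{5: 2, 4: 1, 2: 2, 1: 2, 3: 1}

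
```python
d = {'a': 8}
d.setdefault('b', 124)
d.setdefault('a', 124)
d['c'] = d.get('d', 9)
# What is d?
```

After line 1: d = {'a': 8}
After line 2 (setdefault adds 'b'=124): d = {'a': 8, 'b': 124}
After line 3 (setdefault 'a' no-op, already exists): d = {'a': 8, 'b': 124}
After line 4 (get('d', 9) returns default since 'd' not in d): d = {'a': 8, 'b': 124, 'c': 9}

{'a': 8, 'b': 124, 'c': 9}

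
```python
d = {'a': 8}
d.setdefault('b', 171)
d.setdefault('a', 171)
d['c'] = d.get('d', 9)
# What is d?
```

After line 1: d = {'a': 8}
After line 2 (setdefault adds 'b'=171): d = {'a': 8, 'b': 171}
After line 3 (setdefault 'a' no-op, already exists): d = {'a': 8, 'b': 171}
After line 4 (get('d', 9) returns default since 'd' not in d): d = {'a': 8, 'b': 171, 'c': 9}

{'a': 8, 'b': 171, 'c': 9}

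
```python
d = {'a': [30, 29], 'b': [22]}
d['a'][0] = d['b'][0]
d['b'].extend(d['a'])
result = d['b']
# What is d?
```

After line 1: d = {'a': [30, 29], 'b': [22]}
After line 2 (a[0] = b[0] = 22): d = {'a': [22, 29], 'b': [22]}
After line 3 (b.extend(a) appends [22, 29]): d = {'a': [22, 29], 'b': [22, 22, 29]}
After line 4: result = d['b'] = [22, 22, 29]

{'a': [22, 29], 'b': [22, 22, 29]}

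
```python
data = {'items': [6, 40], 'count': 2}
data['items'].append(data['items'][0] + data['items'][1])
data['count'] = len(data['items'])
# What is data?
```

After line 1: data = {'items': [6, 40], 'count': 2}
After line 2 (append 6 + 40 = 46): data = {'items': [6, 40, 46], 'count': 2}
After line 3 (count = len(items) = 3): data = {'items': [6, 40, 46], 'count': 3}

{'items': [6, 40, 46], 'count': 3}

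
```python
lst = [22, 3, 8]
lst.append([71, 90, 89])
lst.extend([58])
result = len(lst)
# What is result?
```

After line 1: lst = [22, 3, 8]
After line 2 (append adds [71, 90, 89] as single element): lst = [22, 3, 8, [71, 90, 89]]
After line 3 (extend unpacks [58], adds 58): lst = [22, 3, 8, [71, 90, 89], 58]
After line 4: result = len(lst) = 5

5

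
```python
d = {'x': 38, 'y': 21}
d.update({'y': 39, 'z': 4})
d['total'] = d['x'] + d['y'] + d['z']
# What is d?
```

After line 1: d = {'x': 38, 'y': 21}
After line 2 (y overwritten, z added): d = {'x': 38, 'y': 39, 'z': 4}
After line 3 (total = 38 + 39 + 4 = 81): d = {'x': 38, 'y': 39, 'z': 4, 'total': 81}

{'x': 38, 'y': 39, 'z': 4, 'total': 81}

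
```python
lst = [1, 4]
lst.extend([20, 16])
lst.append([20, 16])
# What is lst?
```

After line 1: lst = [1, 4]
After line 2 (extend unpacks [20, 16]): lst = [1, 4, 20, 16]
After line 3 (append adds [20, 16] as single element): lst = [1, 4, 20, 16, [20, 16]]

[1, 4, 20, 16, [20, 16]]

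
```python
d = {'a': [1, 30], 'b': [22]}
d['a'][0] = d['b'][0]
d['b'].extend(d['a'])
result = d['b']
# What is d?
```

After line 1: d = {'a': [1, 30], 'b': [22]}
After line 2 (a[0] = b[0] = 22): d = {'a': [22, 30], 'b': [22]}
After line 3 (b.extend(a) appends [22, 30]): d = {'a': [22, 30], 'b': [22, 22, 30]}
After line 4: result = d['b'] = [22, 22, 30]

{'a': [22, 30], 'b': [22, 22, 30]}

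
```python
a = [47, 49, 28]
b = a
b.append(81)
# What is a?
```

After line 1: a = [47, 49, 28]
After line 2 (b = a is an alias, same object): a = [47, 49, 28], b = [47, 49, 28]
After line 3 (b.append mutates the shared list): a = [47, 49, 28, 81], b = [47, 49, 28, 81]

[47, 49, 28, 81]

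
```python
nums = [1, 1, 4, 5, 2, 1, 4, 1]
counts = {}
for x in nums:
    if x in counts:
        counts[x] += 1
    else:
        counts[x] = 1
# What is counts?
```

Initial: counts = {}, nums = [1, 1, 4, 5, 2, 1, 4, 1]
See 1: counts = {1: 1}
See 1: counts = {1: 2}
See 4: counts = {1: 2, 4: 1}
See 5: counts = {1: 2, 4: 1, 5: 1}
See 2: counts = {1: 2, 4: 1, 5: 1, 2: 1}
See 1: counts = {1: 3, 4: 1, 5: 1, 2: 1}
See 4: counts = {1: 3, 4: 2, 5: 1, 2: 1}
See 1: counts = {1: 4, 4: 2, 5: 1, 2: 1}

{1: 4, 4: 2, 5: 1, 2: 1}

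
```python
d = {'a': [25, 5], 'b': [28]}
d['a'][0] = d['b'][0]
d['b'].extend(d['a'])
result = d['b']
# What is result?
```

After line 1: d = {'a': [25, 5], 'b': [28]}
After line 2 (a[0] = b[0] = 28): d = {'a': [28, 5], 'b': [28]}
After line 3 (b.extend(a) appends [28, 5]): d = {'a': [28, 5], 'b': [28, 28, 5]}
After line 4: result = d['b'] = [28, 28, 5]

[28, 28, 5]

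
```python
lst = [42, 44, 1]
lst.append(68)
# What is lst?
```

[42, 44, 1, 68]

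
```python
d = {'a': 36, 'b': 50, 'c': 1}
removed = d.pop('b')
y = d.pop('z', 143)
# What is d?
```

After line 1: d = {'a': 36, 'b': 50, 'c': 1}
After line 2 (pop 'b' returns 50): d = {'a': 36, 'c': 1}, removed = 50
After line 3 (pop 'z' missing, returns default 143): d = {'a': 36, 'c': 1}, y = 143

{'a': 36, 'c': 1}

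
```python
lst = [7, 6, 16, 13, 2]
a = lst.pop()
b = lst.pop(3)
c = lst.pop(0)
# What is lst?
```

After line 1: lst = [7, 6, 16, 13, 2]
After line 2 (pop() -> a = 2): lst = [7, 6, 16, 13]
After line 3 (pop(3) -> b = 13): lst = [7, 6, 16]
After line 4 (pop(0) -> c = 7): lst = [6, 16]

[6, 16]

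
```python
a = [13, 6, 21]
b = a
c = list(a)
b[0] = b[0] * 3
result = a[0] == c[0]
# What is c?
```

After line 1: a = [13, 6, 21]
After line 2 (b = a, alias): a = [13, 6, 21], b = [13, 6, 21]
After line 3 (c = list(a) is a copy, new object): c = [13, 6, 21]
After line 4 (b[0] = 13 * 3 = 39; mutates shared a/b): a = b = [39, 6, 21], c = [13, 6, 21]
After line 5 (a[0] = 39, c[0] = 13; result = False)

[13, 6, 21]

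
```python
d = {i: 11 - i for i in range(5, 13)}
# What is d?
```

{5: 6, 6: 5, 7: 4, 8: 3, 9: 2, 10: 1, 11: 0, 12: -1}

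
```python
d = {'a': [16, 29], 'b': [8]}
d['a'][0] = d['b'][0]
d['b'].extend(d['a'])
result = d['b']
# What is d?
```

After line 1: d = {'a': [16, 29], 'b': [8]}
After line 2 (a[0] = b[0] = 8): d = {'a': [8, 29], 'b': [8]}
After line 3 (b.extend(a) appends [8, 29]): d = {'a': [8, 29], 'b': [8, 8, 29]}
After line 4: result = d['b'] = [8, 8, 29]

{'a': [8, 29], 'b': [8, 8, 29]}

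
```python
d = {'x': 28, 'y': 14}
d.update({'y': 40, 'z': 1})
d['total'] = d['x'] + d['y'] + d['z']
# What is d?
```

After line 1: d = {'x': 28, 'y': 14}
After line 2 (y overwritten, z added): d = {'x': 28, 'y': 40, 'z': 1}
After line 3 (total = 28 + 40 + 1 = 69): d = {'x': 28, 'y': 40, 'z': 1, 'total': 69}

{'x': 28, 'y': 40, 'z': 1, 'total': 69}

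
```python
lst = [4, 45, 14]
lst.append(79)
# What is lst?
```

[4, 45, 14, 79]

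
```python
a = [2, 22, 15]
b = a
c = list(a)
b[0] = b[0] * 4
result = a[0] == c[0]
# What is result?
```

After line 1: a = [2, 22, 15]
After line 2 (b = a, alias): a = [2, 22, 15], b = [2, 22, 15]
After line 3 (c = list(a) is a copy, new object): c = [2, 22, 15]
After line 4 (b[0] = 2 * 4 = 8; mutates shared a/b): a = b = [8, 22, 15], c = [2, 22, 15]
After line 5 (a[0] = 8, c[0] = 2; result = False)

False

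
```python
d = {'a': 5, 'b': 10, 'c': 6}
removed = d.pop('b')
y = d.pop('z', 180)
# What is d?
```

After line 1: d = {'a': 5, 'b': 10, 'c': 6}
After line 2 (pop 'b' returns 10): d = {'a': 5, 'c': 6}, removed = 10
After line 3 (pop 'z' missing, returns default 180): d = {'a': 5, 'c': 6}, y = 180

{'a': 5, 'c': 6}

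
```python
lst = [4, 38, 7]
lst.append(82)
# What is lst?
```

[4, 38, 7, 82]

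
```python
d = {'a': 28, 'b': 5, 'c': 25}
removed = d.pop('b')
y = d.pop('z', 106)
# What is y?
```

After line 1: d = {'a': 28, 'b': 5, 'c': 25}
After line 2 (pop 'b' returns 5): d = {'a': 28, 'c': 25}, removed = 5
After line 3 (pop 'z' missing, returns default 106): d = {'a': 28, 'c': 25}, y = 106

106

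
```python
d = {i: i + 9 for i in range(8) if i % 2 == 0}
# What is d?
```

{0: 9, 2: 11, 4: 13, 6: 15}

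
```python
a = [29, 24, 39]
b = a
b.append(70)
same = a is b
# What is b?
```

After line 1: a = [29, 24, 39]
After line 2 (b = a is an alias, same object): a = [29, 24, 39], b = [29, 24, 39]
After line 3 (b.append mutates the shared list): a = [29, 24, 39, 70], b = [29, 24, 39, 70]
After line 4 (same = a is b; same object -> True): same = True

[29, 24, 39, 70]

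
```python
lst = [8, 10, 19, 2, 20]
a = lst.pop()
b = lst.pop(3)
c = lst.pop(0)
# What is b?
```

After line 1: lst = [8, 10, 19, 2, 20]
After line 2 (pop() -> a = 20): lst = [8, 10, 19, 2]
After line 3 (pop(3) -> b = 2): lst = [8, 10, 19]
After line 4 (pop(0) -> c = 8): lst = [10, 19]

2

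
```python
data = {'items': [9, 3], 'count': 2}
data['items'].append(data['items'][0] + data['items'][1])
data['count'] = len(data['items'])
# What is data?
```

After line 1: data = {'items': [9, 3], 'count': 2}
After line 2 (append 9 + 3 = 12): data = {'items': [9, 3, 12], 'count': 2}
After line 3 (count = len(items) = 3): data = {'items': [9, 3, 12], 'count': 3}

{'items': [9, 3, 12], 'count': 3}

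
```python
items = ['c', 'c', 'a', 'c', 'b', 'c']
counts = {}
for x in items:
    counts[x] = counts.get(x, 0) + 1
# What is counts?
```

Initial: counts = {}, items = ['c', 'c', 'a', 'c', 'b', 'c']
See 'c': counts = {'c': 1}
See 'c': counts = {'c': 2}
See 'a': counts = {'c': 2, 'a': 1}
See 'c': counts = {'c': 3, 'a': 1}
See 'b': counts = {'c': 3, 'a': 1, 'b': 1}
See 'c': counts = {'c': 4, 'a': 1, 'b': 1}

{'c': 4, 'a': 1, 'b': 1}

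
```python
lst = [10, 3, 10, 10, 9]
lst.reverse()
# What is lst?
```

[9, 10, 10, 3, 10]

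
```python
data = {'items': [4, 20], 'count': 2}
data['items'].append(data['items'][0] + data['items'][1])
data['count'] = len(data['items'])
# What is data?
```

After line 1: data = {'items': [4, 20], 'count': 2}
After line 2 (append 4 + 20 = 24): data = {'items': [4, 20, 24], 'count': 2}
After line 3 (count = len(items) = 3): data = {'items': [4, 20, 24], 'count': 3}

{'items': [4, 20, 24], 'count': 3}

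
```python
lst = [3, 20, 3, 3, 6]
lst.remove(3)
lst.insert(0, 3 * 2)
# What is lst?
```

After line 1: lst = [3, 20, 3, 3, 6]
After line 2 (remove first 3): lst = [20, 3, 3, 6]
After line 3 (insert 6 at index 0): lst = [6, 20, 3, 3, 6]

[6, 20, 3, 3, 6]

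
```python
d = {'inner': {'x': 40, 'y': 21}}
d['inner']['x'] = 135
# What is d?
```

After line 1: d = {'inner': {'x': 40, 'y': 21}}
After line 2 (inner x overwritten): d = {'inner': {'x': 135, 'y': 21}}

{'inner': {'x': 135, 'y': 21}}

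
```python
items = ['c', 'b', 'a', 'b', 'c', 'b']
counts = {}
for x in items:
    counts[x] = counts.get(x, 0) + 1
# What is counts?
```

Initial: counts = {}, items = ['c', 'b', 'a', 'b', 'c', 'b']
See 'c': counts = {'c': 1}
See 'b': counts = {'c': 1, 'b': 1}
See 'a': counts = {'c': 1, 'b': 1, 'a': 1}
See 'b': counts = {'c': 1, 'b': 2, 'a': 1}
See 'c': counts = {'c': 2, 'b': 2, 'a': 1}
See 'b': counts = {'c': 2, 'b': 3, 'a': 1}

{'c': 2, 'b': 3, 'a': 1}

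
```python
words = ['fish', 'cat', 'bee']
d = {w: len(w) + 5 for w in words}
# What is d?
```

{'fish': 9, 'cat': 8, 'bee': 8}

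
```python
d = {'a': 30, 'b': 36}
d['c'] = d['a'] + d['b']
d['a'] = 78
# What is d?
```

After line 1: d = {'a': 30, 'b': 36}
After line 2 (d['c'] = 30 + 36): d = {'a': 30, 'b': 36, 'c': 66}
After line 3: d = {'a': 78, 'b': 36, 'c': 66}

{'a': 78, 'b': 36, 'c': 66}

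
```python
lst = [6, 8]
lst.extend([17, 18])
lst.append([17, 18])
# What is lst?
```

After line 1: lst = [6, 8]
After line 2 (extend unpacks [17, 18]): lst = [6, 8, 17, 18]
After line 3 (append adds [17, 18] as single element): lst = [6, 8, 17, 18, [17, 18]]

[6, 8, 17, 18, [17, 18]]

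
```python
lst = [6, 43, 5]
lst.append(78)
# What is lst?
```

[6, 43, 5, 78]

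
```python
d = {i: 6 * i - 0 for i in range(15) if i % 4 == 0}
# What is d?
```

{0: 0, 4: 24, 8: 48, 12: 72}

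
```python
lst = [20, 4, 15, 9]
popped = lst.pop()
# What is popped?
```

9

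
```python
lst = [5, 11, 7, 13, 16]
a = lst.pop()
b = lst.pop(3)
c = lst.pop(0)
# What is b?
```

After line 1: lst = [5, 11, 7, 13, 16]
After line 2 (pop() -> a = 16): lst = [5, 11, 7, 13]
After line 3 (pop(3) -> b = 13): lst = [5, 11, 7]
After line 4 (pop(0) -> c = 5): lst = [11, 7]

13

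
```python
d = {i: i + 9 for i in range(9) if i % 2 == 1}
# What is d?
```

{1: 10, 3: 12, 5: 14, 7: 16}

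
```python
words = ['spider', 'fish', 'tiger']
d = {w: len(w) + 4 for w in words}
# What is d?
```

{'spider': 10, 'fish': 8, 'tiger': 9}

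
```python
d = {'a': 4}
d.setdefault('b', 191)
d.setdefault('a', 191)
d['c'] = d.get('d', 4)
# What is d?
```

After line 1: d = {'a': 4}
After line 2 (setdefault adds 'b'=191): d = {'a': 4, 'b': 191}
After line 3 (setdefault 'a' no-op, already exists): d = {'a': 4, 'b': 191}
After line 4 (get('d', 4) returns default since 'd' not in d): d = {'a': 4, 'b': 191, 'c': 4}

{'a': 4, 'b': 191, 'c': 4}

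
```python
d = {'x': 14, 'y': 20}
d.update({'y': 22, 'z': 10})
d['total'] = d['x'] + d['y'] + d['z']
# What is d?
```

After line 1: d = {'x': 14, 'y': 20}
After line 2 (y overwritten, z added): d = {'x': 14, 'y': 22, 'z': 10}
After line 3 (total = 14 + 22 + 10 = 46): d = {'x': 14, 'y': 22, 'z': 10, 'total': 46}

{'x': 14, 'y': 22, 'z': 10, 'total': 46}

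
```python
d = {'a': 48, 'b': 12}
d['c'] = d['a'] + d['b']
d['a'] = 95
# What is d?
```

After line 1: d = {'a': 48, 'b': 12}
After line 2 (d['c'] = 48 + 12): d = {'a': 48, 'b': 12, 'c': 60}
After line 3: d = {'a': 95, 'b': 12, 'c': 60}

{'a': 95, 'b': 12, 'c': 60}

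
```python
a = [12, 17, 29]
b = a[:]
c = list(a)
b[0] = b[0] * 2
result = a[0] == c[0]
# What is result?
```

After line 1: a = [12, 17, 29]
After line 2 (b = a[:], copy): a = [12, 17, 29], b = [12, 17, 29]
After line 3 (c = list(a) is a copy, new object): c = [12, 17, 29]
After line 4 (b[0] = 12 * 2 = 24; only b mutates (copy)): a = [12, 17, 29], b = [24, 17, 29], c = [12, 17, 29]
After line 5 (a[0] = 12, c[0] = 12; result = True)

True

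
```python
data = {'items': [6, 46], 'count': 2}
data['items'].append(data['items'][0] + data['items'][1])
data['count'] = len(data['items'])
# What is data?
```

After line 1: data = {'items': [6, 46], 'count': 2}
After line 2 (append 6 + 46 = 52): data = {'items': [6, 46, 52], 'count': 2}
After line 3 (count = len(items) = 3): data = {'items': [6, 46, 52], 'count': 3}

{'items': [6, 46, 52], 'count': 3}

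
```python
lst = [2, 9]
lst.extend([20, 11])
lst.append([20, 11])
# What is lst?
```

After line 1: lst = [2, 9]
After line 2 (extend unpacks [20, 11]): lst = [2, 9, 20, 11]
After line 3 (append adds [20, 11] as single element): lst = [2, 9, 20, 11, [20, 11]]

[2, 9, 20, 11, [20, 11]]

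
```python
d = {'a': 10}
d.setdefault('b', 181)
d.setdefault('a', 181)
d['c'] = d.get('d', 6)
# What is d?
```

After line 1: d = {'a': 10}
After line 2 (setdefault adds 'b'=181): d = {'a': 10, 'b': 181}
After line 3 (setdefault 'a' no-op, already exists): d = {'a': 10, 'b': 181}
After line 4 (get('d', 6) returns default since 'd' not in d): d = {'a': 10, 'b': 181, 'c': 6}

{'a': 10, 'b': 181, 'c': 6}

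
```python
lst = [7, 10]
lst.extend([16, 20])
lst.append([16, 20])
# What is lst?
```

After line 1: lst = [7, 10]
After line 2 (extend unpacks [16, 20]): lst = [7, 10, 16, 20]
After line 3 (append adds [16, 20] as single element): lst = [7, 10, 16, 20, [16, 20]]

[7, 10, 16, 20, [16, 20]]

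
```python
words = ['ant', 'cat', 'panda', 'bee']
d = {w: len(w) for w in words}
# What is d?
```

{'ant': 3, 'cat': 3, 'panda': 5, 'bee': 3}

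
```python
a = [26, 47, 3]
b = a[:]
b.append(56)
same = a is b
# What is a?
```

After line 1: a = [26, 47, 3]
After line 2 (b = a[:] is a shallow copy, new object): a = [26, 47, 3], b = [26, 47, 3]
After line 3 (append only mutates b): a = [26, 47, 3], b = [26, 47, 3, 56]
After line 4 (same = a is b; different objects -> False): same = False

[26, 47, 3]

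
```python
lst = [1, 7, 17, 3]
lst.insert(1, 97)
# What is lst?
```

[1, 97, 7, 17, 3]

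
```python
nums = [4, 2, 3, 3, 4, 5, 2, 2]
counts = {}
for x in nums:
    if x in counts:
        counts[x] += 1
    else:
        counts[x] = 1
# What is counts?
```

Initial: counts = {}, nums = [4, 2, 3, 3, 4, 5, 2, 2]
See 4: counts = {4: 1}
See 2: counts = {4: 1, 2: 1}
See 3: counts = {4: 1, 2: 1, 3: 1}
See 3: counts = {4: 1, 2: 1, 3: 2}
See 4: counts = {4: 2, 2: 1, 3: 2}
See 5: counts = {4: 2, 2: 1, 3: 2, 5: 1}
See 2: counts = {4: 2, 2: 2, 3: 2, 5: 1}
See 2: counts = {4: 2, 2: 3, 3: 2, 5: 1}

{4: 2, 2: 3, 3: 2, 5: 1}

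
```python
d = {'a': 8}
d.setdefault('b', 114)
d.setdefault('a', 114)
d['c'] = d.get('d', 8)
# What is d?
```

After line 1: d = {'a': 8}
After line 2 (setdefault adds 'b'=114): d = {'a': 8, 'b': 114}
After line 3 (setdefault 'a' no-op, already exists): d = {'a': 8, 'b': 114}
After line 4 (get('d', 8) returns default since 'd' not in d): d = {'a': 8, 'b': 114, 'c': 8}

{'a': 8, 'b': 114, 'c': 8}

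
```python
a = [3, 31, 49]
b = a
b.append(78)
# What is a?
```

After line 1: a = [3, 31, 49]
After line 2 (b = a is an alias, same object): a = [3, 31, 49], b = [3, 31, 49]
After line 3 (b.append mutates the shared list): a = [3, 31, 49, 78], b = [3, 31, 49, 78]

[3, 31, 49, 78]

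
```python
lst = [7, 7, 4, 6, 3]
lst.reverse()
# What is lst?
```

[3, 6, 4, 7, 7]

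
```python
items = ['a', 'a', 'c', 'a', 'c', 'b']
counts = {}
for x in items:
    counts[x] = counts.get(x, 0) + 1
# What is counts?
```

Initial: counts = {}, items = ['a', 'a', 'c', 'a', 'c', 'b']
See 'a': counts = {'a': 1}
See 'a': counts = {'a': 2}
See 'c': counts = {'a': 2, 'c': 1}
See 'a': counts = {'a': 3, 'c': 1}
See 'c': counts = {'a': 3, 'c': 2}
See 'b': counts = {'a': 3, 'c': 2, 'b': 1}

{'a': 3, 'c': 2, 'b': 1}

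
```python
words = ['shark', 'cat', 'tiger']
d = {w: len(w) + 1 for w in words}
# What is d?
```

{'shark': 6, 'cat': 4, 'tiger': 6}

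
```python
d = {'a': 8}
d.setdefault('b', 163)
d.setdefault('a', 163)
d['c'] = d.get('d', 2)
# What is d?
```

After line 1: d = {'a': 8}
After line 2 (setdefault adds 'b'=163): d = {'a': 8, 'b': 163}
After line 3 (setdefault 'a' no-op, already exists): d = {'a': 8, 'b': 163}
After line 4 (get('d', 2) returns default since 'd' not in d): d = {'a': 8, 'b': 163, 'c': 2}

{'a': 8, 'b': 163, 'c': 2}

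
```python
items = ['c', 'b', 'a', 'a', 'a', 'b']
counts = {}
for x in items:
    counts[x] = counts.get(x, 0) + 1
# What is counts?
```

Initial: counts = {}, items = ['c', 'b', 'a', 'a', 'a', 'b']
See 'c': counts = {'c': 1}
See 'b': counts = {'c': 1, 'b': 1}
See 'a': counts = {'c': 1, 'b': 1, 'a': 1}
See 'a': counts = {'c': 1, 'b': 1, 'a': 2}
See 'a': counts = {'c': 1, 'b': 1, 'a': 3}
See 'b': counts = {'c': 1, 'b': 2, 'a': 3}

{'c': 1, 'b': 2, 'a': 3}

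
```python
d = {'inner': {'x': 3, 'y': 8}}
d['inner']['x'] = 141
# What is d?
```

After line 1: d = {'inner': {'x': 3, 'y': 8}}
After line 2 (inner x overwritten): d = {'inner': {'x': 141, 'y': 8}}

{'inner': {'x': 141, 'y': 8}}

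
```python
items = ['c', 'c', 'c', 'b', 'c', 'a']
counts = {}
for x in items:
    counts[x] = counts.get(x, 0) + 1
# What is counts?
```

Initial: counts = {}, items = ['c', 'c', 'c', 'b', 'c', 'a']
See 'c': counts = {'c': 1}
See 'c': counts = {'c': 2}
See 'c': counts = {'c': 3}
See 'b': counts = {'c': 3, 'b': 1}
See 'c': counts = {'c': 4, 'b': 1}
See 'a': counts = {'c': 4, 'b': 1, 'a': 1}

{'c': 4, 'b': 1, 'a': 1}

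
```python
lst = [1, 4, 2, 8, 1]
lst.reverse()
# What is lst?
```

[1, 8, 2, 4, 1]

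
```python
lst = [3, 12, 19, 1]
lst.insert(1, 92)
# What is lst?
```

[3, 92, 12, 19, 1]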